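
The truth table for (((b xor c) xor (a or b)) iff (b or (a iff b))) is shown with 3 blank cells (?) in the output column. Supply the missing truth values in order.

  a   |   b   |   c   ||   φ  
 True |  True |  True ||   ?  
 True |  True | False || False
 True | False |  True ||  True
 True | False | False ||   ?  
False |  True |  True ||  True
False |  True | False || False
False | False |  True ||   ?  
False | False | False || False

True, False, True

Row a=True, b=True, c=True: ((b xor c) xor (a or b)) = True, (b or (a iff b)) = True, so the formula = True.
Row a=True, b=False, c=False: ((b xor c) xor (a or b)) = True, (b or (a iff b)) = False, so the formula = False.
Row a=False, b=False, c=True: ((b xor c) xor (a or b)) = True, (b or (a iff b)) = True, so the formula = True.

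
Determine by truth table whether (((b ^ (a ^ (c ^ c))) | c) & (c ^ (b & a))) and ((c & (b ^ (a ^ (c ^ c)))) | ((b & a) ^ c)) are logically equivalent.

not equivalent

a | b | c || φ | ψ
T | T | T || F | F
T | T | F || F | T
T | F | T || T | T
T | F | F || F | F
F | T | T || T | T
F | T | F || F | F
F | F | T || T | T
F | F | F || F | F
The columns differ at a=T, b=T, c=F (φ=F, ψ=T), so they are not equivalent.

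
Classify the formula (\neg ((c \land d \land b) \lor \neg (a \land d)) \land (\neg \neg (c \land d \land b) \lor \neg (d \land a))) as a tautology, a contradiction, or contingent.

contradiction

a  b  c  d  |  φ
F  F  F  F  |  F
F  F  F  T  |  F
F  F  T  F  |  F
F  F  T  T  |  F
F  T  F  F  |  F
F  T  F  T  |  F
F  T  T  F  |  F
F  T  T  T  |  F
T  F  F  F  |  F
T  F  F  T  |  F
T  F  T  F  |  F
T  F  T  T  |  F
T  T  F  F  |  F
T  T  F  T  |  F
T  T  T  F  |  F
T  T  T  T  |  F
Every row is F, so the formula is a contradiction.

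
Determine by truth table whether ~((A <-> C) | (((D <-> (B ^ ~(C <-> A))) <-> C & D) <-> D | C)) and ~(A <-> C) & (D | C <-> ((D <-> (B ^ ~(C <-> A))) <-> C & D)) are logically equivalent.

not equivalent

A | B | C | D || φ | ψ
T | T | T | T || F | F
T | T | T | F || F | F
T | T | F | T || F | T
T | T | F | F || F | T
T | F | T | T || F | F
T | F | T | F || F | F
T | F | F | T || T | F
T | F | F | F || T | F
F | T | T | T || T | F
F | T | T | F || T | F
F | T | F | T || F | F
F | T | F | F || F | F
F | F | T | T || F | T
F | F | T | F || F | T
F | F | F | T || F | F
F | F | F | F || F | F
The columns differ at A=T, B=T, C=F, D=T (φ=F, ψ=T), so they are not equivalent.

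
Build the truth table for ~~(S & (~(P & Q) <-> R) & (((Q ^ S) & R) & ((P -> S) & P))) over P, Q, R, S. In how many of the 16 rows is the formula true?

1

P | Q | R | S | (P & Q) | ~(P & Q) | (~(P & Q) <-> R) | (Q ^ S) | ((Q ^ S) & R) | (P -> S) | ((P -> S) & P) | φ
- | - | - | - | ------- | -------- | ---------------- | ------- | ------------- | -------- | -------------- | -
T | T | T | T |    T    |    F     |        F         |    F    |       F       |    T     |       T        | F
T | T | T | F |    T    |    F     |        F         |    T    |       T       |    F     |       F        | F
T | T | F | T |    T    |    F     |        T         |    F    |       F       |    T     |       T        | F
T | T | F | F |    T    |    F     |        T         |    T    |       F       |    F     |       F        | F
T | F | T | T |    F    |    T     |        T         |    T    |       T       |    T     |       T        | T
T | F | T | F |    F    |    T     |        T         |    F    |       F       |    F     |       F        | F
T | F | F | T |    F    |    T     |        F         |    T    |       F       |    T     |       T        | F
T | F | F | F |    F    |    T     |        F         |    F    |       F       |    F     |       F        | F
F | T | T | T |    F    |    T     |        T         |    F    |       F       |    T     |       F        | F
F | T | T | F |    F    |    T     |        T         |    T    |       T       |    T     |       F        | F
F | T | F | T |    F    |    T     |        F         |    F    |       F       |    T     |       F        | F
F | T | F | F |    F    |    T     |        F         |    T    |       F       |    T     |       F        | F
F | F | T | T |    F    |    T     |        T         |    T    |       T       |    T     |       F        | F
F | F | T | F |    F    |    T     |        T         |    F    |       F       |    T     |       F        | F
F | F | F | T |    F    |    T     |        F         |    T    |       F       |    T     |       F        | F
F | F | F | F |    F    |    T     |        F         |    F    |       F       |    T     |       F        | F
The formula is true on 1 of the 16 rows.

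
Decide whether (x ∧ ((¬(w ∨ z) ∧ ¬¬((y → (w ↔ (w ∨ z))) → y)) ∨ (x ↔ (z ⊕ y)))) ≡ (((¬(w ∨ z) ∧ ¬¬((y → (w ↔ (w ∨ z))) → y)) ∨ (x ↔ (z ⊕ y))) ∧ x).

equivalent

x | y | z | w | φ | ψ
- | - | - | - | - | -
T | T | T | T | F | F
T | T | T | F | F | F
T | T | F | T | T | T
T | T | F | F | T | T
T | F | T | T | T | T
T | F | T | F | T | T
T | F | F | T | F | F
T | F | F | F | F | F
F | T | T | T | F | F
F | T | T | F | F | F
F | T | F | T | F | F
F | T | F | F | F | F
F | F | T | T | F | F
F | F | T | F | F | F
F | F | F | T | F | F
F | F | F | F | F | F
The columns for φ and ψ agree on every row, so they are logically equivalent.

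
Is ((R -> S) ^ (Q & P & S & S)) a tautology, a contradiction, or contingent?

P | Q | R | S || (R -> S) | (Q & P & S & S) | ((R -> S) ^ (Q & P & S & S))
T | T | T | T ||    T     |        T        |              F              
T | T | T | F ||    F     |        F        |              F              
T | T | F | T ||    T     |        T        |              F              
T | T | F | F ||    T     |        F        |              T              
T | F | T | T ||    T     |        F        |              T              
T | F | T | F ||    F     |        F        |              F              
T | F | F | T ||    T     |        F        |              T              
T | F | F | F ||    T     |        F        |              T              
F | T | T | T ||    T     |        F        |              T              
F | T | T | F ||    F     |        F        |              F              
F | T | F | T ||    T     |        F        |              T              
F | T | F | F ||    T     |        F        |              T              
F | F | T | T ||    T     |        F        |              T              
F | F | T | F ||    F     |        F        |              F              
F | F | F | T ||    T     |        F        |              T              
F | F | F | F ||    T     |        F        |              T              
10 of 16 rows are T, so the formula is contingent.

contingent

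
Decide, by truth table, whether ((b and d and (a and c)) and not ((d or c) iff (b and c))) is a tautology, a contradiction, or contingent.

a | b | c | d | (a and c) | (b and d and (a and c)) | (d or c) | (b and c) | ((d or c) iff (b and c)) | not ((d or c) iff (b and c)) | φ
- | - | - | - | --------- | ----------------------- | -------- | --------- | ------------------------ | ---------------------------- | -
F | F | F | F |     F     |            F            |    F     |     F     |            T             |              F               | F
F | F | F | T |     F     |            F            |    T     |     F     |            F             |              T               | F
F | F | T | F |     F     |            F            |    T     |     F     |            F             |              T               | F
F | F | T | T |     F     |            F            |    T     |     F     |            F             |              T               | F
F | T | F | F |     F     |            F            |    F     |     F     |            T             |              F               | F
F | T | F | T |     F     |            F            |    T     |     F     |            F             |              T               | F
F | T | T | F |     F     |            F            |    T     |     T     |            T             |              F               | F
F | T | T | T |     F     |            F            |    T     |     T     |            T             |              F               | F
T | F | F | F |     F     |            F            |    F     |     F     |            T             |              F               | F
T | F | F | T |     F     |            F            |    T     |     F     |            F             |              T               | F
T | F | T | F |     T     |            F            |    T     |     F     |            F             |              T               | F
T | F | T | T |     T     |            F            |    T     |     F     |            F             |              T               | F
T | T | F | F |     F     |            F            |    F     |     F     |            T             |              F               | F
T | T | F | T |     F     |            F            |    T     |     F     |            F             |              T               | F
T | T | T | F |     T     |            F            |    T     |     T     |            T             |              F               | F
T | T | T | T |     T     |            T            |    T     |     T     |            T             |              F               | F
Every row is F, so the formula is a contradiction.

contradiction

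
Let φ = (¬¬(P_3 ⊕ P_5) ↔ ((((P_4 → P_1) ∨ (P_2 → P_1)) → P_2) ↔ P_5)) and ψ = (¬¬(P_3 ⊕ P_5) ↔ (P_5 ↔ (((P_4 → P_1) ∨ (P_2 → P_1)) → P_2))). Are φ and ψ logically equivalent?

equivalent

P_1  P_2  P_3  P_4  P_5  |  φ  ψ
 F    F    F    F    F   |  F  F
 F    F    F    F    T   |  F  F
 F    F    F    T    F   |  F  F
 F    F    F    T    T   |  F  F
 F    F    T    F    F   |  T  T
 F    F    T    F    T   |  T  T
 F    F    T    T    F   |  T  T
 F    F    T    T    T   |  T  T
 F    T    F    F    F   |  T  T
 F    T    F    F    T   |  T  T
 F    T    F    T    F   |  T  T
 F    T    F    T    T   |  T  T
 F    T    T    F    F   |  F  F
 F    T    T    F    T   |  F  F
 F    T    T    T    F   |  F  F
 F    T    T    T    T   |  F  F
 T    F    F    F    F   |  F  F
 T    F    F    F    T   |  F  F
 T    F    F    T    F   |  F  F
 T    F    F    T    T   |  F  F
 T    F    T    F    F   |  T  T
 T    F    T    F    T   |  T  T
 T    F    T    T    F   |  T  T
 T    F    T    T    T   |  T  T
 T    T    F    F    F   |  T  T
 T    T    F    F    T   |  T  T
 T    T    F    T    F   |  T  T
 T    T    F    T    T   |  T  T
 T    T    T    F    F   |  F  F
 T    T    T    F    T   |  F  F
 T    T    T    T    F   |  F  F
 T    T    T    T    T   |  F  F
The columns for φ and ψ agree on every row, so they are logically equivalent.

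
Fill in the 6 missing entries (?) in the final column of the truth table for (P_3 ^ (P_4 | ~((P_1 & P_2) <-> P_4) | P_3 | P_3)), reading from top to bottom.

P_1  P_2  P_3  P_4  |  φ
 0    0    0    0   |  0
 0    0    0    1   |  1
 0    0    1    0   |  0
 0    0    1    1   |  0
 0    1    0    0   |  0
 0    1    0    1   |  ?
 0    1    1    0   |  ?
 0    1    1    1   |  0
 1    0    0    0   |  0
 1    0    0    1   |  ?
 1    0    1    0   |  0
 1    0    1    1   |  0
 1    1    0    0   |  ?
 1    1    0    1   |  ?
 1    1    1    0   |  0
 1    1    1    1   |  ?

Row P_1=0, P_2=1, P_3=0, P_4=1: (P_4 | ~((P_1 & P_2) <-> P_4) | P_3 | P_3) = 1, so the formula = 1.
Row P_1=0, P_2=1, P_3=1, P_4=0: (P_4 | ~((P_1 & P_2) <-> P_4) | P_3 | P_3) = 1, so the formula = 0.
Row P_1=1, P_2=0, P_3=0, P_4=1: (P_4 | ~((P_1 & P_2) <-> P_4) | P_3 | P_3) = 1, so the formula = 1.
Row P_1=1, P_2=1, P_3=0, P_4=0: (P_4 | ~((P_1 & P_2) <-> P_4) | P_3 | P_3) = 1, so the formula = 1.
Row P_1=1, P_2=1, P_3=0, P_4=1: (P_4 | ~((P_1 & P_2) <-> P_4) | P_3 | P_3) = 1, so the formula = 1.
Row P_1=1, P_2=1, P_3=1, P_4=1: (P_4 | ~((P_1 & P_2) <-> P_4) | P_3 | P_3) = 1, so the formula = 0.

1, 0, 1, 1, 1, 0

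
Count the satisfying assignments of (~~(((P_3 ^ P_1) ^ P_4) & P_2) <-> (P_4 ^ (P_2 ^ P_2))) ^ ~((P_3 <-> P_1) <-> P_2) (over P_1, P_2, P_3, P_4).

 P_1  |  P_2  |  P_3  |  P_4  | (P_3 ^ P_1) | ((P_3 ^ P_1) ^ P_4) | (((P_3 ^ P_1) ^ P_4) & P_2) | ~(((P_3 ^ P_1) ^ P_4) & P_2) | (P_2 ^ P_2) | (P_4 ^ (P_2 ^ P_2)) | (P_3 <-> P_1) | ((P_3 <-> P_1) <-> P_2) | ~((P_3 <-> P_1) <-> P_2) |   φ  
----- | ----- | ----- | ----- | ----------- | ------------------- | --------------------------- | ---------------------------- | ----------- | ------------------- | ------------- | ----------------------- | ------------------------ | -----
 True |  True |  True |  True |    False    |         True        |             True            |            False             |    False    |         True        |      True     |           True          |          False           |  True
 True |  True |  True | False |    False    |        False        |            False            |             True             |    False    |        False        |      True     |           True          |          False           |  True
 True |  True | False |  True |     True    |        False        |            False            |             True             |    False    |         True        |     False     |          False          |           True           |  True
 True |  True | False | False |     True    |         True        |             True            |            False             |    False    |        False        |     False     |          False          |           True           |  True
 True | False |  True |  True |    False    |         True        |            False            |             True             |    False    |         True        |      True     |          False          |           True           |  True
 True | False |  True | False |    False    |        False        |            False            |             True             |    False    |        False        |      True     |          False          |           True           | False
 True | False | False |  True |     True    |        False        |            False            |             True             |    False    |         True        |     False     |           True          |          False           | False
 True | False | False | False |     True    |         True        |            False            |             True             |    False    |        False        |     False     |           True          |          False           |  True
False |  True |  True |  True |     True    |        False        |            False            |             True             |    False    |         True        |     False     |          False          |           True           |  True
False |  True |  True | False |     True    |         True        |             True            |            False             |    False    |        False        |     False     |          False          |           True           |  True
False |  True | False |  True |    False    |         True        |             True            |            False             |    False    |         True        |      True     |           True          |          False           |  True
False |  True | False | False |    False    |        False        |            False            |             True             |    False    |        False        |      True     |           True          |          False           |  True
False | False |  True |  True |     True    |        False        |            False            |             True             |    False    |         True        |     False     |           True          |          False           | False
False | False |  True | False |     True    |         True        |            False            |             True             |    False    |        False        |     False     |           True          |          False           |  True
False | False | False |  True |    False    |         True        |            False            |             True             |    False    |         True        |      True     |          False          |           True           |  True
False | False | False | False |    False    |        False        |            False            |             True             |    False    |        False        |      True     |          False          |           True           | False
The formula is true on 12 of the 16 rows.

12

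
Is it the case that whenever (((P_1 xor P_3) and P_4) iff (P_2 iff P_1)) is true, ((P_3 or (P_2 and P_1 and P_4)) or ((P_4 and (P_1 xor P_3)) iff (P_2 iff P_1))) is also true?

P_1 | P_2 | P_3 | P_4 | φ | ψ
--- | --- | --- | --- | - | -
 1  |  1  |  1  |  1  | 0 | 1
 1  |  1  |  1  |  0  | 0 | 1
 1  |  1  |  0  |  1  | 1 | 1
 1  |  1  |  0  |  0  | 0 | 0
 1  |  0  |  1  |  1  | 1 | 1
 1  |  0  |  1  |  0  | 1 | 1
 1  |  0  |  0  |  1  | 0 | 0
 1  |  0  |  0  |  0  | 1 | 1
 0  |  1  |  1  |  1  | 0 | 1
 0  |  1  |  1  |  0  | 1 | 1
 0  |  1  |  0  |  1  | 1 | 1
 0  |  1  |  0  |  0  | 1 | 1
 0  |  0  |  1  |  1  | 1 | 1
 0  |  0  |  1  |  0  | 0 | 1
 0  |  0  |  0  |  1  | 0 | 0
 0  |  0  |  0  |  0  | 0 | 0
In every row where φ is true, ψ is also true, so φ ⊨ ψ.

yes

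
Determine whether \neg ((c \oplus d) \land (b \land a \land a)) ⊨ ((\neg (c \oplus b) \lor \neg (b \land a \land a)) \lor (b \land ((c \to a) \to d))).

  a   |   b   |   c   |   d   |   φ   |   ψ  
----- | ----- | ----- | ----- | ----- | -----
False | False | False | False |  True |  True
False | False | False |  True |  True |  True
False | False |  True | False |  True |  True
False | False |  True |  True |  True |  True
False |  True | False | False |  True |  True
False |  True | False |  True |  True |  True
False |  True |  True | False |  True |  True
False |  True |  True |  True |  True |  True
 True | False | False | False |  True |  True
 True | False | False |  True |  True |  True
 True | False |  True | False |  True |  True
 True | False |  True |  True |  True |  True
 True |  True | False | False |  True | False
 True |  True | False |  True | False |  True
 True |  True |  True | False | False |  True
 True |  True |  True |  True |  True |  True
At a=True, b=True, c=False, d=False we have φ true but ψ false, so φ does not entail ψ.

no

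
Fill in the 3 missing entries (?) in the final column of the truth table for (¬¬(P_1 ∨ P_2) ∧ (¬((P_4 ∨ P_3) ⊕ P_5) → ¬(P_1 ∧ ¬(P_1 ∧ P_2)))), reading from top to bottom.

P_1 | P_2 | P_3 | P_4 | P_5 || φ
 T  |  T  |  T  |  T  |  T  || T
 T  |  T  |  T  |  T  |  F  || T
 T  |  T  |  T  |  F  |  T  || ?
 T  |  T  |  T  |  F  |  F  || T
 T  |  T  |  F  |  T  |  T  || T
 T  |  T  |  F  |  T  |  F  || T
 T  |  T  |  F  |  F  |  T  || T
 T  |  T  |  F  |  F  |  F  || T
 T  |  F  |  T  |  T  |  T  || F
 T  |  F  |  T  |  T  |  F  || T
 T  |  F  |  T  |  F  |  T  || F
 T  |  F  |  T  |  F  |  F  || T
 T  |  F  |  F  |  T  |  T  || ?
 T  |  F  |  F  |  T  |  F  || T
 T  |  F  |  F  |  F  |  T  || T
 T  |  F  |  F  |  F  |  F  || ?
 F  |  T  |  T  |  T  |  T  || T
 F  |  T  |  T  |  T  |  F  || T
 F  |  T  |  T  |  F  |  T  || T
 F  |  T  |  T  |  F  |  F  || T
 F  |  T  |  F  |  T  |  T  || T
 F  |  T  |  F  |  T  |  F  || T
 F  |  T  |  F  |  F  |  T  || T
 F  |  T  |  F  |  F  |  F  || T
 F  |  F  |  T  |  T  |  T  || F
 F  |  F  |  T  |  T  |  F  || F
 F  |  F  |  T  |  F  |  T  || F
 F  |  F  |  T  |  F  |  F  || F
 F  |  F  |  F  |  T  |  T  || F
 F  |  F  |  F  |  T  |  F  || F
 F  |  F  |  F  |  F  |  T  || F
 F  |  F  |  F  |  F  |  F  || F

T, F, F

Row P_1=T, P_2=T, P_3=T, P_4=F, P_5=T: ¬¬(P_1 ∨ P_2) = T, (¬((P_4 ∨ P_3) ⊕ P_5) → ¬(P_1 ∧ ¬(P_1 ∧ P_2))) = T, so the formula = T.
Row P_1=T, P_2=F, P_3=F, P_4=T, P_5=T: ¬¬(P_1 ∨ P_2) = T, (¬((P_4 ∨ P_3) ⊕ P_5) → ¬(P_1 ∧ ¬(P_1 ∧ P_2))) = F, so the formula = F.
Row P_1=T, P_2=F, P_3=F, P_4=F, P_5=F: ¬¬(P_1 ∨ P_2) = T, (¬((P_4 ∨ P_3) ⊕ P_5) → ¬(P_1 ∧ ¬(P_1 ∧ P_2))) = F, so the formula = F.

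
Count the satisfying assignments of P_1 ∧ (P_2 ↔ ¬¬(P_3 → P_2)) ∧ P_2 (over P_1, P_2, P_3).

2

P_1  P_2  P_3  |  (P_3 → P_2)  ¬(P_3 → P_2)  ¬¬(P_3 → P_2)  (P_2 ↔ ¬¬(P_3 → P_2))  φ
 1    1    1   |       1            0              1                  1            1
 1    1    0   |       1            0              1                  1            1
 1    0    1   |       0            1              0                  1            0
 1    0    0   |       1            0              1                  0            0
 0    1    1   |       1            0              1                  1            0
 0    1    0   |       1            0              1                  1            0
 0    0    1   |       0            1              0                  1            0
 0    0    0   |       1            0              1                  0            0
The formula is true on 2 of the 8 rows.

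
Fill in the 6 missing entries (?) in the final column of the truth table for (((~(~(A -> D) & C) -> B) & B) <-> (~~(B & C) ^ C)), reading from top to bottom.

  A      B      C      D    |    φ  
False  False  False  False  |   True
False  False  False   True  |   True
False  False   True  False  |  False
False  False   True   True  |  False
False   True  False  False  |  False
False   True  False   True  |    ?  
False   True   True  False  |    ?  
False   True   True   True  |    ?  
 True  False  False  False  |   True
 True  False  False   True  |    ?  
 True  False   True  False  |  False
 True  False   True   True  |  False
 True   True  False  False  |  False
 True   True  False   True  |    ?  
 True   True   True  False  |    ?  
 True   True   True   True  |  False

Row A=False, B=True, C=False, D=True: ((~(~(A -> D) & C) -> B) & B) = True, (~~(B & C) ^ C) = False, so the formula = False.
Row A=False, B=True, C=True, D=False: ((~(~(A -> D) & C) -> B) & B) = True, (~~(B & C) ^ C) = False, so the formula = False.
Row A=False, B=True, C=True, D=True: ((~(~(A -> D) & C) -> B) & B) = True, (~~(B & C) ^ C) = False, so the formula = False.
Row A=True, B=False, C=False, D=True: ((~(~(A -> D) & C) -> B) & B) = False, (~~(B & C) ^ C) = False, so the formula = True.
Row A=True, B=True, C=False, D=True: ((~(~(A -> D) & C) -> B) & B) = True, (~~(B & C) ^ C) = False, so the formula = False.
Row A=True, B=True, C=True, D=False: ((~(~(A -> D) & C) -> B) & B) = True, (~~(B & C) ^ C) = False, so the formula = False.

False, False, False, True, False, False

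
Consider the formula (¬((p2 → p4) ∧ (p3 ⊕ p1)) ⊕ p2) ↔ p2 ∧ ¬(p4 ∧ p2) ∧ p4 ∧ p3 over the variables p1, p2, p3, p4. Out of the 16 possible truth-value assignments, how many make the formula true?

10

p1  p2  p3  p4  |  (p2 → p4)  (p3 ⊕ p1)  ((p2 → p4) ∧ (p3 ⊕ p1))  ¬((p2 → p4) ∧ (p3 ⊕ p1))  (p4 ∧ p2)  ¬(p4 ∧ p2)  (¬(p4 ∧ p2) ∧ p4)  ((¬(p4 ∧ p2) ∧ p4) ∧ p3)  φ
F   F   F   F   |      T          F                 F                        T                  F          T               F                     F              F
F   F   F   T   |      T          F                 F                        T                  F          T               T                     F              F
F   F   T   F   |      T          T                 T                        F                  F          T               F                     F              T
F   F   T   T   |      T          T                 T                        F                  F          T               T                     T              T
F   T   F   F   |      F          F                 F                        T                  F          T               F                     F              T
F   T   F   T   |      T          F                 F                        T                  T          F               F                     F              T
F   T   T   F   |      F          T                 F                        T                  F          T               F                     F              T
F   T   T   T   |      T          T                 T                        F                  T          F               F                     F              F
T   F   F   F   |      T          T                 T                        F                  F          T               F                     F              T
T   F   F   T   |      T          T                 T                        F                  F          T               T                     F              T
T   F   T   F   |      T          F                 F                        T                  F          T               F                     F              F
T   F   T   T   |      T          F                 F                        T                  F          T               T                     T              F
T   T   F   F   |      F          T                 F                        T                  F          T               F                     F              T
T   T   F   T   |      T          T                 T                        F                  T          F               F                     F              F
T   T   T   F   |      F          F                 F                        T                  F          T               F                     F              T
T   T   T   T   |      T          F                 F                        T                  T          F               F                     F              T
The formula is true on 10 of the 16 rows.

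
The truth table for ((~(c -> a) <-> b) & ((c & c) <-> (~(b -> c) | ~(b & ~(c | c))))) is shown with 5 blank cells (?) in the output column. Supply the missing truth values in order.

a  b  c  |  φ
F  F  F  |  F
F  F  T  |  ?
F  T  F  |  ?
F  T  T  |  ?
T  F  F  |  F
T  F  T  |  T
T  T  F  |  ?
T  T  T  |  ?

Row a=F, b=F, c=T: (~(c -> a) <-> b) = F, ((c & c) <-> (~(b -> c) | ~(b & ~(c | c)))) = T, so the formula = F.
Row a=F, b=T, c=F: (~(c -> a) <-> b) = F, ((c & c) <-> (~(b -> c) | ~(b & ~(c | c)))) = F, so the formula = F.
Row a=F, b=T, c=T: (~(c -> a) <-> b) = T, ((c & c) <-> (~(b -> c) | ~(b & ~(c | c)))) = T, so the formula = T.
Row a=T, b=T, c=F: (~(c -> a) <-> b) = F, ((c & c) <-> (~(b -> c) | ~(b & ~(c | c)))) = F, so the formula = F.
Row a=T, b=T, c=T: (~(c -> a) <-> b) = F, ((c & c) <-> (~(b -> c) | ~(b & ~(c | c)))) = T, so the formula = F.

F, F, T, F, F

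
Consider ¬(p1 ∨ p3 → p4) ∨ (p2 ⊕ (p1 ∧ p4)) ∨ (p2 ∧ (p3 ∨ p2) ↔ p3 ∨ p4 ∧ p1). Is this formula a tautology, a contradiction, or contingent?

p1 | p2 | p3 | p4 | φ
-- | -- | -- | -- | -
1  | 1  | 1  | 1  | 1
1  | 1  | 1  | 0  | 1
1  | 1  | 0  | 1  | 1
1  | 1  | 0  | 0  | 1
1  | 0  | 1  | 1  | 1
1  | 0  | 1  | 0  | 1
1  | 0  | 0  | 1  | 1
1  | 0  | 0  | 0  | 1
0  | 1  | 1  | 1  | 1
0  | 1  | 1  | 0  | 1
0  | 1  | 0  | 1  | 1
0  | 1  | 0  | 0  | 1
0  | 0  | 1  | 1  | 0
0  | 0  | 1  | 0  | 1
0  | 0  | 0  | 1  | 1
0  | 0  | 0  | 0  | 1
15 of 16 rows are 1, so the formula is contingent.

contingent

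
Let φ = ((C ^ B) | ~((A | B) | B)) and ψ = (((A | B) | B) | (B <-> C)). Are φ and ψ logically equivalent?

A  B  C  |  φ  ψ
1  1  1  |  0  1
1  1  0  |  1  1
1  0  1  |  1  1
1  0  0  |  0  1
0  1  1  |  0  1
0  1  0  |  1  1
0  0  1  |  1  0
0  0  0  |  1  1
The columns differ at A=1, B=1, C=1 (φ=0, ψ=1), so they are not equivalent.

not equivalent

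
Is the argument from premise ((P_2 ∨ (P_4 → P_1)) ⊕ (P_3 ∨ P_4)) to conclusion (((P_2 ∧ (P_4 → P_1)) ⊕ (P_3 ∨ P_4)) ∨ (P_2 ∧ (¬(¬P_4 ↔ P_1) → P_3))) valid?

P_1 | P_2 | P_3 | P_4 || φ | ψ
 F  |  F  |  F  |  F  || T | F
 F  |  F  |  F  |  T  || T | T
 F  |  F  |  T  |  F  || F | T
 F  |  F  |  T  |  T  || T | T
 F  |  T  |  F  |  F  || T | T
 F  |  T  |  F  |  T  || F | T
 F  |  T  |  T  |  F  || F | T
 F  |  T  |  T  |  T  || F | T
 T  |  F  |  F  |  F  || T | F
 T  |  F  |  F  |  T  || F | T
 T  |  F  |  T  |  F  || F | T
 T  |  F  |  T  |  T  || F | T
 T  |  T  |  F  |  F  || T | T
 T  |  T  |  F  |  T  || F | F
 T  |  T  |  T  |  F  || F | T
 T  |  T  |  T  |  T  || F | T
At P_1=F, P_2=F, P_3=F, P_4=F we have φ true but ψ false, so φ does not entail ψ.

no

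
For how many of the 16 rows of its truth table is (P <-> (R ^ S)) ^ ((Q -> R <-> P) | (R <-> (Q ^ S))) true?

P  Q  R  S  |  (R ^ S)  (P <-> (R ^ S))  (Q -> R)  ((Q -> R) <-> P)  (Q ^ S)  (R <-> (Q ^ S))  φ
T  T  T  T  |     F            F            T             T             F            F         T
T  T  T  F  |     T            T            T             T             T            T         F
T  T  F  T  |     T            T            F             F             F            T         F
T  T  F  F  |     F            F            F             F             T            F         F
T  F  T  T  |     F            F            T             T             T            T         T
T  F  T  F  |     T            T            T             T             F            F         F
T  F  F  T  |     T            T            T             T             T            F         F
T  F  F  F  |     F            F            T             T             F            T         T
F  T  T  T  |     F            T            T             F             F            F         T
F  T  T  F  |     T            F            T             F             T            T         T
F  T  F  T  |     T            F            F             T             F            T         T
F  T  F  F  |     F            T            F             T             T            F         F
F  F  T  T  |     F            T            T             F             T            T         F
F  F  T  F  |     T            F            T             F             F            F         F
F  F  F  T  |     T            F            T             F             T            F         F
F  F  F  F  |     F            T            T             F             F            T         F
The formula is true on 6 of the 16 rows.

6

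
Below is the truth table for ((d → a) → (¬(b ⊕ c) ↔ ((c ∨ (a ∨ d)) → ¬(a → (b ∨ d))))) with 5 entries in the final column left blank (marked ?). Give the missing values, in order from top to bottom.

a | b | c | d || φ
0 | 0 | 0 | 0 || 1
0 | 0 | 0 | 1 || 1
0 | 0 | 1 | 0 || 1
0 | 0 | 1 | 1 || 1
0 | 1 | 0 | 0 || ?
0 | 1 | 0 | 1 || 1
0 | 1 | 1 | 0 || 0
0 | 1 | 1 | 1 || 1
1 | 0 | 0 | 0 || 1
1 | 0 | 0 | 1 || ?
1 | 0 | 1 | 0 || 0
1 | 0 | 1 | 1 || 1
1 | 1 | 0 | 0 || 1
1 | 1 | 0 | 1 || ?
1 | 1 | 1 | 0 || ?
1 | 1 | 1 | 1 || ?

0, 0, 1, 0, 0

Row a=0, b=1, c=0, d=0: (d → a) = 1, (¬(b ⊕ c) ↔ ((c ∨ (a ∨ d)) → ¬(a → (b ∨ d)))) = 0, so the formula = 0.
Row a=1, b=0, c=0, d=1: (d → a) = 1, (¬(b ⊕ c) ↔ ((c ∨ (a ∨ d)) → ¬(a → (b ∨ d)))) = 0, so the formula = 0.
Row a=1, b=1, c=0, d=1: (d → a) = 1, (¬(b ⊕ c) ↔ ((c ∨ (a ∨ d)) → ¬(a → (b ∨ d)))) = 1, so the formula = 1.
Row a=1, b=1, c=1, d=0: (d → a) = 1, (¬(b ⊕ c) ↔ ((c ∨ (a ∨ d)) → ¬(a → (b ∨ d)))) = 0, so the formula = 0.
Row a=1, b=1, c=1, d=1: (d → a) = 1, (¬(b ⊕ c) ↔ ((c ∨ (a ∨ d)) → ¬(a → (b ∨ d)))) = 0, so the formula = 0.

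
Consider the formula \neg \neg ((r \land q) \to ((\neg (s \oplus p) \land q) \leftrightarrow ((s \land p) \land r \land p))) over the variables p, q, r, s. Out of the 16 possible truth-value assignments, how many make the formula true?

p | q | r | s || φ
F | F | F | F || T
F | F | F | T || T
F | F | T | F || T
F | F | T | T || T
F | T | F | F || T
F | T | F | T || T
F | T | T | F || F
F | T | T | T || T
T | F | F | F || T
T | F | F | T || T
T | F | T | F || T
T | F | T | T || T
T | T | F | F || T
T | T | F | T || T
T | T | T | F || T
T | T | T | T || T
The formula is true on 15 of the 16 rows.

15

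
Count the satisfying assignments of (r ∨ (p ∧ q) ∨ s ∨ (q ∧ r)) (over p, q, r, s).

13

p | q | r | s || (r ∨ (p ∧ q) ∨ s ∨ (q ∧ r))
0 | 0 | 0 | 0 ||              0             
0 | 0 | 0 | 1 ||              1             
0 | 0 | 1 | 0 ||              1             
0 | 0 | 1 | 1 ||              1             
0 | 1 | 0 | 0 ||              0             
0 | 1 | 0 | 1 ||              1             
0 | 1 | 1 | 0 ||              1             
0 | 1 | 1 | 1 ||              1             
1 | 0 | 0 | 0 ||              0             
1 | 0 | 0 | 1 ||              1             
1 | 0 | 1 | 0 ||              1             
1 | 0 | 1 | 1 ||              1             
1 | 1 | 0 | 0 ||              1             
1 | 1 | 0 | 1 ||              1             
1 | 1 | 1 | 0 ||              1             
1 | 1 | 1 | 1 ||              1             
The formula is true on 13 of the 16 rows.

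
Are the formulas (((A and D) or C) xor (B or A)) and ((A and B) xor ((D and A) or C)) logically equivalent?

A | B | C | D | φ | ψ
- | - | - | - | - | -
T | T | T | T | F | F
T | T | T | F | F | F
T | T | F | T | F | F
T | T | F | F | T | T
T | F | T | T | F | T
T | F | T | F | F | T
T | F | F | T | F | T
T | F | F | F | T | F
F | T | T | T | F | T
F | T | T | F | F | T
F | T | F | T | T | F
F | T | F | F | T | F
F | F | T | T | T | T
F | F | T | F | T | T
F | F | F | T | F | F
F | F | F | F | F | F
The columns differ at A=T, B=F, C=T, D=T (φ=F, ψ=T), so they are not equivalent.

not equivalent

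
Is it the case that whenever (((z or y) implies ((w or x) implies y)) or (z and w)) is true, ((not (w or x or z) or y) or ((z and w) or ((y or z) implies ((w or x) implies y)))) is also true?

yes

x | y | z | w || φ | ψ
F | F | F | F || T | T
F | F | F | T || T | T
F | F | T | F || T | T
F | F | T | T || T | T
F | T | F | F || T | T
F | T | F | T || T | T
F | T | T | F || T | T
F | T | T | T || T | T
T | F | F | F || T | T
T | F | F | T || T | T
T | F | T | F || F | F
T | F | T | T || T | T
T | T | F | F || T | T
T | T | F | T || T | T
T | T | T | F || T | T
T | T | T | T || T | T
In every row where φ is true, ψ is also true, so φ ⊨ ψ.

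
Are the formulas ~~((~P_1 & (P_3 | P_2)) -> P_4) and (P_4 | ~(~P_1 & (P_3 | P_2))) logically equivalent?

equivalent

P_1 | P_2 | P_3 | P_4 | φ | ψ
--- | --- | --- | --- | - | -
 T  |  T  |  T  |  T  | T | T
 T  |  T  |  T  |  F  | T | T
 T  |  T  |  F  |  T  | T | T
 T  |  T  |  F  |  F  | T | T
 T  |  F  |  T  |  T  | T | T
 T  |  F  |  T  |  F  | T | T
 T  |  F  |  F  |  T  | T | T
 T  |  F  |  F  |  F  | T | T
 F  |  T  |  T  |  T  | T | T
 F  |  T  |  T  |  F  | F | F
 F  |  T  |  F  |  T  | T | T
 F  |  T  |  F  |  F  | F | F
 F  |  F  |  T  |  T  | T | T
 F  |  F  |  T  |  F  | F | F
 F  |  F  |  F  |  T  | T | T
 F  |  F  |  F  |  F  | T | T
The columns for φ and ψ agree on every row, so they are logically equivalent.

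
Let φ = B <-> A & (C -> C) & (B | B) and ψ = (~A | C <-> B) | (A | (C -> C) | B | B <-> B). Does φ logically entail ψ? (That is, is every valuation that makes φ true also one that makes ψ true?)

A | B | C | φ | ψ
- | - | - | - | -
F | F | F | T | F
F | F | T | T | F
F | T | F | F | T
F | T | T | F | T
T | F | F | T | T
T | F | T | T | F
T | T | F | T | T
T | T | T | T | T
At A=F, B=F, C=F we have φ true but ψ false, so φ does not entail ψ.

no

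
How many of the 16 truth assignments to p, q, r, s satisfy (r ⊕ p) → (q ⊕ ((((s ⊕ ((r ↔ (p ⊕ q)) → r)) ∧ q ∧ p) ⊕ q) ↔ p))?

  p      q      r      s    |  (r ⊕ p)  (p ⊕ q)  (r ↔ (p ⊕ q))  ((r ↔ (p ⊕ q)) → r)  (s ⊕ ((r ↔ (p ⊕ q)) → r))  (q ∧ p)    φ  
False  False  False  False  |   False    False        True             False                   False             False    True
False  False  False   True  |   False    False        True             False                    True             False    True
False  False   True  False  |    True    False       False              True                    True             False    True
False  False   True   True  |    True    False       False              True                   False             False    True
False   True  False  False  |   False     True       False              True                    True             False    True
False   True  False   True  |   False     True       False              True                   False             False    True
False   True   True  False  |    True     True        True              True                    True             False    True
False   True   True   True  |    True     True        True              True                   False             False    True
 True  False  False  False  |    True     True       False              True                    True             False   False
 True  False  False   True  |    True     True       False              True                   False             False   False
 True  False   True  False  |   False     True        True              True                    True             False    True
 True  False   True   True  |   False     True        True              True                   False             False    True
 True   True  False  False  |    True    False        True             False                   False              True   False
 True   True  False   True  |    True    False        True             False                    True              True    True
 True   True   True  False  |   False    False       False              True                    True              True    True
 True   True   True   True  |   False    False       False              True                   False              True    True
The formula is true on 13 of the 16 rows.

13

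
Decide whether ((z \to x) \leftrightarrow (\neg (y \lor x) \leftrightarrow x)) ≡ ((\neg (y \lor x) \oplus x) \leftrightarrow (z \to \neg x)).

x | y | z | φ | ψ
- | - | - | - | -
T | T | T | F | F
T | T | F | F | T
T | F | T | F | F
T | F | F | F | T
F | T | T | F | F
F | T | F | T | F
F | F | T | T | T
F | F | F | F | T
The columns differ at x=T, y=T, z=F (φ=F, ψ=T), so they are not equivalent.

not equivalent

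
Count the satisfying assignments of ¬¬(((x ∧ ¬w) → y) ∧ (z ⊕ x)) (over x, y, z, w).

x | y | z | w || ¬w | (x ∧ ¬w) | ((x ∧ ¬w) → y) | (z ⊕ x) | (((x ∧ ¬w) → y) ∧ (z ⊕ x)) | ¬(((x ∧ ¬w) → y) ∧ (z ⊕ x)) | ¬¬(((x ∧ ¬w) → y) ∧ (z ⊕ x))
T | T | T | T || F  |    F     |       T        |    F    |             F              |              T              |              F              
T | T | T | F || T  |    T     |       T        |    F    |             F              |              T              |              F              
T | T | F | T || F  |    F     |       T        |    T    |             T              |              F              |              T              
T | T | F | F || T  |    T     |       T        |    T    |             T              |              F              |              T              
T | F | T | T || F  |    F     |       T        |    F    |             F              |              T              |              F              
T | F | T | F || T  |    T     |       F        |    F    |             F              |              T              |              F              
T | F | F | T || F  |    F     |       T        |    T    |             T              |              F              |              T              
T | F | F | F || T  |    T     |       F        |    T    |             F              |              T              |              F              
F | T | T | T || F  |    F     |       T        |    T    |             T              |              F              |              T              
F | T | T | F || T  |    F     |       T        |    T    |             T              |              F              |              T              
F | T | F | T || F  |    F     |       T        |    F    |             F              |              T              |              F              
F | T | F | F || T  |    F     |       T        |    F    |             F              |              T              |              F              
F | F | T | T || F  |    F     |       T        |    T    |             T              |              F              |              T              
F | F | T | F || T  |    F     |       T        |    T    |             T              |              F              |              T              
F | F | F | T || F  |    F     |       T        |    F    |             F              |              T              |              F              
F | F | F | F || T  |    F     |       T        |    F    |             F              |              T              |              F              
The formula is true on 7 of the 16 rows.

7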